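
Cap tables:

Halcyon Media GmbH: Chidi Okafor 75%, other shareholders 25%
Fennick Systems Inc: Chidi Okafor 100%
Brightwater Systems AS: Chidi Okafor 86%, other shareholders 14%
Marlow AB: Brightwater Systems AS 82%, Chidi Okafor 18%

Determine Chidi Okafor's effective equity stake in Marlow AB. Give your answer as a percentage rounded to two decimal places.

88.52%

Chidi reaches Marlow along 2 paths.
Via Brightwater: 86% × 82% = 70.52%.
Direct stake: 18% = 18%.
Total: 70.52% + 18% = 88.52%.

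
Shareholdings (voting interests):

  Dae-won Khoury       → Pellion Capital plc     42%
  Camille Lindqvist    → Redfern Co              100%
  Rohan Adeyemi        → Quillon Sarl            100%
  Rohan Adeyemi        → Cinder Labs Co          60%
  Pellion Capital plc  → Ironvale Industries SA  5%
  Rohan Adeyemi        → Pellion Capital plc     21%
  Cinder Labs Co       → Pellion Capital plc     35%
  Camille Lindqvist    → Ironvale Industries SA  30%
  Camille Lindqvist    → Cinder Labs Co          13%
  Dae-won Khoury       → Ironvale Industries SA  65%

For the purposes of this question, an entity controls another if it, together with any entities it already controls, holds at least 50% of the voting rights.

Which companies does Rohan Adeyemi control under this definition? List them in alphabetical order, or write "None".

Cinder Labs Co, Pellion Capital plc, Quillon Sarl

Rohan holds 60% of Cinder, so Rohan controls Cinder.
Cinder and Rohan together hold 35% + 21% = 56% of Pellion, so Rohan controls Pellion.
Rohan holds 100% of Quillon, so Rohan controls Quillon.
No other company's threshold is met.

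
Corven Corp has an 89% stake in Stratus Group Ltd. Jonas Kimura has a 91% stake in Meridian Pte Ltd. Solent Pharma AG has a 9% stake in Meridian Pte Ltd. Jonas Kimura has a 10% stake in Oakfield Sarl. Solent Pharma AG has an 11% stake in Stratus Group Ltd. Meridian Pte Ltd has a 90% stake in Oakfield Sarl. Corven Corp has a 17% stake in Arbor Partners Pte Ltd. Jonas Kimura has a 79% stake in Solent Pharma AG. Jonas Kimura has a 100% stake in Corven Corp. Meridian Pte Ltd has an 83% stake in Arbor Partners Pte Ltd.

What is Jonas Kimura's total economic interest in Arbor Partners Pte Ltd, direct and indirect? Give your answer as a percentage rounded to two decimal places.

98.43%

Jonas reaches Arbor along 3 paths.
Via Meridian: 91% × 83% = 75.53%.
Via Solent → Meridian: 79% × 9% × 83% = 5.9013%.
Via Corven: 100% × 17% = 17%.
Total: 75.53% + 5.9013% + 17% = 98.4313%.
Rounded: 98.43%.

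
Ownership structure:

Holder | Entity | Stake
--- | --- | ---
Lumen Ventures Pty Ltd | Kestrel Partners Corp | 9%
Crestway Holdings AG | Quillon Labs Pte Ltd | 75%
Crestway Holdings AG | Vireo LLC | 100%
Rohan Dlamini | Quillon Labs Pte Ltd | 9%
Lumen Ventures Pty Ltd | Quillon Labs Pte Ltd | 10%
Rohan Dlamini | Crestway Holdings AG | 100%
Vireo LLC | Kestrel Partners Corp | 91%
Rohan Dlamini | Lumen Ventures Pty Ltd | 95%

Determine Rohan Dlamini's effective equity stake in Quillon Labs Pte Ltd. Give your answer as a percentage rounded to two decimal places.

93.50%

Rohan reaches Quillon along 3 paths.
Via Lumen: 95% × 10% = 9.5%.
Via Crestway: 100% × 75% = 75%.
Direct stake: 9% = 9%.
Total: 9.5% + 75% + 9% = 93.5%.
Rounded: 93.50%.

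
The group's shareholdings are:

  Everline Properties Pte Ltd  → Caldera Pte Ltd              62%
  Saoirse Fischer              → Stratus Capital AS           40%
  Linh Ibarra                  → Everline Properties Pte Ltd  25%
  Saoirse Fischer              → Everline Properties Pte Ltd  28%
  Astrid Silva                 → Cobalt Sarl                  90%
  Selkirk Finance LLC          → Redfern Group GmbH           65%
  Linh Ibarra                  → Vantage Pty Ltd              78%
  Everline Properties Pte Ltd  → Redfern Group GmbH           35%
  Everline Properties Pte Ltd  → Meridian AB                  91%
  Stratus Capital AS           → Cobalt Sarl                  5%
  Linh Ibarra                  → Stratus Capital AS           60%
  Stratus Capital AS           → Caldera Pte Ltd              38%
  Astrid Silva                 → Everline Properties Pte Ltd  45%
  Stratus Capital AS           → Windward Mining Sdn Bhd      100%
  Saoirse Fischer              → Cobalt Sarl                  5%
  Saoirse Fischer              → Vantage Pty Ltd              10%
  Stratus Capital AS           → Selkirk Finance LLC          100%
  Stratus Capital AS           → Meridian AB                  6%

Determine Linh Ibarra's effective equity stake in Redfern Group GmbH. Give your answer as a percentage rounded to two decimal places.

47.75%

Linh reaches Redfern along 2 paths.
Via Everline: 25% × 35% = 8.75%.
Via Stratus → Selkirk: 60% × 100% × 65% = 39%.
Total: 8.75% + 39% = 47.75%.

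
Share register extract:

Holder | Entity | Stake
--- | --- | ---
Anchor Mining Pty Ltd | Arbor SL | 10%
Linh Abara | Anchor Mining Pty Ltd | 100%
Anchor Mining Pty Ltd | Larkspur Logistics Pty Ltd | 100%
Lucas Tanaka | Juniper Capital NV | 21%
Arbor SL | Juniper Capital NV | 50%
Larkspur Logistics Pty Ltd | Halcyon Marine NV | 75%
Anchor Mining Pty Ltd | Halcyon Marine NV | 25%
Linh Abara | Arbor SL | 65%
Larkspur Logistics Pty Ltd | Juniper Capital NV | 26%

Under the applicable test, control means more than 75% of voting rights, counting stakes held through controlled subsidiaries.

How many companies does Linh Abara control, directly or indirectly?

3

Linh holds 100% of Anchor, so Linh controls Anchor.
Anchor holds 100% of Larkspur, so Linh controls Larkspur.
Larkspur and Anchor together hold 75% + 25% = 100% of Halcyon, so Linh controls Halcyon.
No other company's threshold is met.
Linh controls 3 companies.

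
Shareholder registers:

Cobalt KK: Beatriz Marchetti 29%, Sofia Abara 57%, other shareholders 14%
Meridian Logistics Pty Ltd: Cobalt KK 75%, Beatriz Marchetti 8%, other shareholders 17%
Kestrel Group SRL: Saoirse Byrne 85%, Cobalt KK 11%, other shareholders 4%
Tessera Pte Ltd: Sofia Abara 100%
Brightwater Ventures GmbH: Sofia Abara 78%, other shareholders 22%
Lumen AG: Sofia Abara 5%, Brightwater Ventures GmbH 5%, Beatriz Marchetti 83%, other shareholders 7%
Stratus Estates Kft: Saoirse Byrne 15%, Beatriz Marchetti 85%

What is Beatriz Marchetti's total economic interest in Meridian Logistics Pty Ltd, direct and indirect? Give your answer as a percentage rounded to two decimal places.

29.75%

Beatriz reaches Meridian along 2 paths.
Via Cobalt: 29% × 75% = 21.75%.
Direct stake: 8% = 8%.
Total: 21.75% + 8% = 29.75%.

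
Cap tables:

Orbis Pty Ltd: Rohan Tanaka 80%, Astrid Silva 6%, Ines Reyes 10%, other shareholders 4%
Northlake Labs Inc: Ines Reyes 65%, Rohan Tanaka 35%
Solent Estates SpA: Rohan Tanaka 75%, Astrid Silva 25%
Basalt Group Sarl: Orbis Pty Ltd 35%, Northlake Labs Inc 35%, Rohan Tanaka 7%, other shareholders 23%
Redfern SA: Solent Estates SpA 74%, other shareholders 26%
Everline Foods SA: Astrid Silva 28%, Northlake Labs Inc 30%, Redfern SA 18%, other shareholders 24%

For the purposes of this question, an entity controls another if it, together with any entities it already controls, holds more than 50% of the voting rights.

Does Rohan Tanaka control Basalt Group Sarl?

No

Rohan holds 80% of Orbis, so Rohan controls Orbis.
Rohan holds 75% of Solent, so Rohan controls Solent.
Solent holds 74% of Redfern, so Rohan controls Redfern.
In Basalt, Rohan's side holds only 35% + 7% = 42%, not > 50%.
So Rohan does not control Basalt.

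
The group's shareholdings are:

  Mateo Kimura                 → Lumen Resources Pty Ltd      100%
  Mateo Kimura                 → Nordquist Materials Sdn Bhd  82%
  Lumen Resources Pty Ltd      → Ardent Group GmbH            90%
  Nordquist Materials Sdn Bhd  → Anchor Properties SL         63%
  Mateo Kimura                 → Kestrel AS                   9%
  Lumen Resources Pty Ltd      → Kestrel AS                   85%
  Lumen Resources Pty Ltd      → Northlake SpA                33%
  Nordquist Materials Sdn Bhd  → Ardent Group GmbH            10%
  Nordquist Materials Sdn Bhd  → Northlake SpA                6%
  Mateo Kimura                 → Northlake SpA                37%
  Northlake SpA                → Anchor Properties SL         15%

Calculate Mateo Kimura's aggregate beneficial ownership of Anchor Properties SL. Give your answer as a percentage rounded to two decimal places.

Mateo reaches Anchor along 4 paths.
Via Nordquist: 82% × 63% = 51.66%.
Via Nordquist → Northlake: 82% × 6% × 15% = 0.738%.
Via Northlake: 37% × 15% = 5.55%.
Via Lumen → Northlake: 100% × 33% × 15% = 4.95%.
Total: 51.66% + 0.738% + 5.55% + 4.95% = 62.898%.
Rounded: 62.90%.

62.90%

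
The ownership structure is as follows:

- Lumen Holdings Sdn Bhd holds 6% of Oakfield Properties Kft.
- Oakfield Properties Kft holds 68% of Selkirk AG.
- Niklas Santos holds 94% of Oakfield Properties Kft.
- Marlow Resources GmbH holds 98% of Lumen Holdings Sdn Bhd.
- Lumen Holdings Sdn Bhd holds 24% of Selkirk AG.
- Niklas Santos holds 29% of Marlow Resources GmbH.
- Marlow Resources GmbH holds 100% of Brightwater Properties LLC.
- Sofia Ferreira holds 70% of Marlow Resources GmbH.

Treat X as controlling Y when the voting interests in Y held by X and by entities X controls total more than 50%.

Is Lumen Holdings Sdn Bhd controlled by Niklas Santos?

No

Niklas holds 94% of Oakfield, so Niklas controls Oakfield.
Oakfield holds 68% of Selkirk, so Niklas controls Selkirk.
Neither Niklas nor any entity Niklas controls holds any voting interest in Lumen.
So Niklas does not control Lumen.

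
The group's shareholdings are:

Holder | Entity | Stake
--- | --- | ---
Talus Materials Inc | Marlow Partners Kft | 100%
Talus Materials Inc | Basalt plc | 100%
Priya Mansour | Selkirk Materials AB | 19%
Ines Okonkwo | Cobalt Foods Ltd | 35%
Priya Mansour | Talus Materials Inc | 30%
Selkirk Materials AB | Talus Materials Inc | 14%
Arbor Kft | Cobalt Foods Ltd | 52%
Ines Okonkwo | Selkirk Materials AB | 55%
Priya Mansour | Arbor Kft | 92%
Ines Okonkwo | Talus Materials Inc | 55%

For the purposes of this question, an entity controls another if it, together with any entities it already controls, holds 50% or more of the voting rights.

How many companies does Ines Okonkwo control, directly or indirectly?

Ines holds 55% of Selkirk, so Ines controls Selkirk.
Ines and Selkirk together hold 55% + 14% = 69% of Talus, so Ines controls Talus.
Talus holds 100% of Marlow, so Ines controls Marlow.
Talus holds 100% of Basalt, so Ines controls Basalt.
No other company's threshold is met.
Ines controls 4 companies.

4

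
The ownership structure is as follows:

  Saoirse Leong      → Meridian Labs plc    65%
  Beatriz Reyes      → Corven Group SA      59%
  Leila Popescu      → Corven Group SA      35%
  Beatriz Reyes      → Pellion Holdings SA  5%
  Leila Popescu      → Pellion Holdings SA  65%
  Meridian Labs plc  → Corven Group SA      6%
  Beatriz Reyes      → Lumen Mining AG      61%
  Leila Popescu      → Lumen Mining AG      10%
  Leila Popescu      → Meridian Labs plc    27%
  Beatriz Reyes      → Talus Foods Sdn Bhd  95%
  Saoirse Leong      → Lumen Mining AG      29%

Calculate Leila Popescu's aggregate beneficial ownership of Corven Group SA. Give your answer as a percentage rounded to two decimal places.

Leila reaches Corven along 2 paths.
Direct stake: 35% = 35%.
Via Meridian: 27% × 6% = 1.62%.
Total: 35% + 1.62% = 36.62%.

36.62%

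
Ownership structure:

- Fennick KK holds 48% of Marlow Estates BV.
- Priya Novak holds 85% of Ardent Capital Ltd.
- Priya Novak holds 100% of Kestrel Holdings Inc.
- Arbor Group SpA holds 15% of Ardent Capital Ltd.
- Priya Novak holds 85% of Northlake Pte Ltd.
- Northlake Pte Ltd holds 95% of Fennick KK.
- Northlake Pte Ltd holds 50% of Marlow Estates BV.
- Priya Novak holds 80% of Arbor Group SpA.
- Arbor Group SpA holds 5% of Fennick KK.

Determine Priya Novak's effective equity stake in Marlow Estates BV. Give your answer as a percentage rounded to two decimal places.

83.18%

Priya reaches Marlow along 3 paths.
Via Northlake → Fennick: 85% × 95% × 48% = 38.76%.
Via Arbor → Fennick: 80% × 5% × 48% = 1.92%.
Via Northlake: 85% × 50% = 42.5%.
Total: 38.76% + 1.92% + 42.5% = 83.18%.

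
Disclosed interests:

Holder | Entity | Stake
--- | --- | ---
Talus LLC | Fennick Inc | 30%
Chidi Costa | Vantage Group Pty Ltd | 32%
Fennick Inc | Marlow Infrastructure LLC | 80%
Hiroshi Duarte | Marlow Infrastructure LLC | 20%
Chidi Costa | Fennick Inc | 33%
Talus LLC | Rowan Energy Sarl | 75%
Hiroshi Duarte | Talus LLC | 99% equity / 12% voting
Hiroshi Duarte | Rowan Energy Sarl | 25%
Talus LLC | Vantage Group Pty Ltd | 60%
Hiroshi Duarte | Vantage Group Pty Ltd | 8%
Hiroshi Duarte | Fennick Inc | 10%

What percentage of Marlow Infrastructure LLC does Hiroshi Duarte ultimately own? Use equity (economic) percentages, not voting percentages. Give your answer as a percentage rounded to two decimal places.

51.76%

Hiroshi reaches Marlow along 3 paths.
Direct stake: 20% = 20%.
Via Fennick: 10% × 80% = 8%.
Via Talus → Fennick: 99% × 30% × 80% = 23.76%.
Total: 20% + 8% + 23.76% = 51.76%.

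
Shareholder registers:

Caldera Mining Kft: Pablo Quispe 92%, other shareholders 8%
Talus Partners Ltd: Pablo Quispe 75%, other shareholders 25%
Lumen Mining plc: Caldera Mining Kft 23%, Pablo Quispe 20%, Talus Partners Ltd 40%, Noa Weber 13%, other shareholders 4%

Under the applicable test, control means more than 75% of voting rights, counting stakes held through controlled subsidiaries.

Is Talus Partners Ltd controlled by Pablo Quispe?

Pablo holds 92% of Caldera, so Pablo controls Caldera.
In Talus, Pablo's side holds only 75%, not > 75%.
So Pablo does not control Talus.

No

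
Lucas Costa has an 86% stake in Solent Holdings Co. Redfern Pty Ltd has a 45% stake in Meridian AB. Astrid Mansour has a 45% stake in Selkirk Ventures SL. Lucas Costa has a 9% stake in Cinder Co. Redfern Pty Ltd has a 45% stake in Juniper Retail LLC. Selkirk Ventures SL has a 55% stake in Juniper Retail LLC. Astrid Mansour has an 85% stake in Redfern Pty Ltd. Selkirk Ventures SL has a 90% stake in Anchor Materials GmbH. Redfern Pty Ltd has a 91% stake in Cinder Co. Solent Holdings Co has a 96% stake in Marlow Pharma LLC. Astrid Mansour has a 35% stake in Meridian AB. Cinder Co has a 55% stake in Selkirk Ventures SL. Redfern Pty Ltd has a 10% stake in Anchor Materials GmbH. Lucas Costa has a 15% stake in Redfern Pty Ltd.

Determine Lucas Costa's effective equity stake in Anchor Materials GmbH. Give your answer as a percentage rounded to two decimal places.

Lucas reaches Anchor along 3 paths.
Via Redfern: 15% × 10% = 1.5%.
Via Redfern → Cinder → Selkirk: 15% × 91% × 55% × 90% = 6.75675%.
Via Cinder → Selkirk: 9% × 55% × 90% = 4.455%.
Total: 1.5% + 6.75675% + 4.455% = 12.71175%.
Rounded: 12.71%.

12.71%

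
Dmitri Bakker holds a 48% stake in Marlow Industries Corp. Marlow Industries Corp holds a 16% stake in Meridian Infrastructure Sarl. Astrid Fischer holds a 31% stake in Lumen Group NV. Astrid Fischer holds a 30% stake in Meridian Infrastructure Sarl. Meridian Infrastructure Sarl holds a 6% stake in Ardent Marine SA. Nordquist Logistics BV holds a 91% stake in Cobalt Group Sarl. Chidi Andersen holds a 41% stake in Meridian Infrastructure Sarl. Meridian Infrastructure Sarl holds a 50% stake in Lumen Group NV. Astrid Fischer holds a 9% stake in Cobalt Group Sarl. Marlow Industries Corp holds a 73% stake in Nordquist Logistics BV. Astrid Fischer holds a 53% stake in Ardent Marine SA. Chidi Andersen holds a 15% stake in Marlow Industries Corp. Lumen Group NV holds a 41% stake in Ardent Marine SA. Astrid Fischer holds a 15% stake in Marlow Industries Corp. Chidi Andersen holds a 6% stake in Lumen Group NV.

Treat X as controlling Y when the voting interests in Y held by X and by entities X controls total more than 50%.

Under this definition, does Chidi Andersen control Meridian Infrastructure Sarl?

Chidi's largest direct stake is 41% in Meridian, which does not meet the threshold, so Chidi controls no company.
In Meridian, Chidi's side holds only 41%, not > 50%.
So Chidi does not control Meridian.

No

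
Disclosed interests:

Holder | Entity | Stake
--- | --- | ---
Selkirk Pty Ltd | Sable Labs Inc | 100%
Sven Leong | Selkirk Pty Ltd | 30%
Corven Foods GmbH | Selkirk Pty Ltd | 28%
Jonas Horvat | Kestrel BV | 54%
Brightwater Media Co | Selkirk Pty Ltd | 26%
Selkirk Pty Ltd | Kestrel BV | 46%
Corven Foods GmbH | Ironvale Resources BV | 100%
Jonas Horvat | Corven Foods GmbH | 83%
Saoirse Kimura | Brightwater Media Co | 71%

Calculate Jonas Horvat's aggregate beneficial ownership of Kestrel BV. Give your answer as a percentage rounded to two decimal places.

Jonas reaches Kestrel along 2 paths.
Direct stake: 54% = 54%.
Via Corven → Selkirk: 83% × 28% × 46% = 10.6904%.
Total: 54% + 10.6904% = 64.6904%.
Rounded: 64.69%.

64.69%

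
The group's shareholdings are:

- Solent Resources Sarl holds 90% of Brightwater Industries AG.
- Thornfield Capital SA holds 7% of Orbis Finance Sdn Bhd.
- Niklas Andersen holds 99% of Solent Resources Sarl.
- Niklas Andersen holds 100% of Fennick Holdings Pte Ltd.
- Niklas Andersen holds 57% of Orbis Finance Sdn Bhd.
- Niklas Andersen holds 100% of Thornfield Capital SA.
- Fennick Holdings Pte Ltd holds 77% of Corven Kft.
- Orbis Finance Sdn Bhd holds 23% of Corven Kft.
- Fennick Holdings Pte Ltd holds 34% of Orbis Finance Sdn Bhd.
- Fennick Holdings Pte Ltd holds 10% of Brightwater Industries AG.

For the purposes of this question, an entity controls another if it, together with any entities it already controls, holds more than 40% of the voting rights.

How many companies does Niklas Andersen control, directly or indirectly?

Niklas holds 99% of Solent, so Niklas controls Solent.
Niklas holds 100% of Thornfield, so Niklas controls Thornfield.
Niklas holds 100% of Fennick, so Niklas controls Fennick.
Fennick and Solent together hold 10% + 90% = 100% of Brightwater, so Niklas controls Brightwater.
Niklas and Fennick and Thornfield together hold 57% + 34% + 7% = 98% of Orbis, so Niklas controls Orbis.
Orbis and Fennick together hold 23% + 77% = 100% of Corven, so Niklas controls Corven.
Niklas controls 6 companies.

6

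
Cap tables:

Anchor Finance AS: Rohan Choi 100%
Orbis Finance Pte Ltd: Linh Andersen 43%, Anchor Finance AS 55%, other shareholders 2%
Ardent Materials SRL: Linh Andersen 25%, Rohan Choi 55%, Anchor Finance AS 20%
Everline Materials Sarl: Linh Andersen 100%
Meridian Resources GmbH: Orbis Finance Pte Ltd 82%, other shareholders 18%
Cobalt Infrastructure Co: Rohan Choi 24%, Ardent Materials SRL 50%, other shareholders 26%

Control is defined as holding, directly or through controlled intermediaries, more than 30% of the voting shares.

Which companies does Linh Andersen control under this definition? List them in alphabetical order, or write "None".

Everline Materials Sarl, Meridian Resources GmbH, Orbis Finance Pte Ltd

Linh holds 43% of Orbis, so Linh controls Orbis.
Linh holds 100% of Everline, so Linh controls Everline.
Orbis holds 82% of Meridian, so Linh controls Meridian.
No other company's threshold is met.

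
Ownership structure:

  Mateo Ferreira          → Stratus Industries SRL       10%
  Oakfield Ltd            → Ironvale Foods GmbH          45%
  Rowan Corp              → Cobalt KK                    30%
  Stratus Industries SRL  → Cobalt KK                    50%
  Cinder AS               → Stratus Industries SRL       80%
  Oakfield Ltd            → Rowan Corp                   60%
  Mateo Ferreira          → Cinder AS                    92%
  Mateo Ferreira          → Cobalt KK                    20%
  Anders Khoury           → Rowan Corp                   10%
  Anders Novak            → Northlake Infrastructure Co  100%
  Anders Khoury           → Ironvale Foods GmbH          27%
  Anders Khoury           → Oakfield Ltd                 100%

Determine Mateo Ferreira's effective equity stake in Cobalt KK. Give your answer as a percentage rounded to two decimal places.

Mateo reaches Cobalt along 3 paths.
Direct stake: 20% = 20%.
Via Cinder → Stratus: 92% × 80% × 50% = 36.8%.
Via Stratus: 10% × 50% = 5%.
Total: 20% + 36.8% + 5% = 61.8%.
Rounded: 61.80%.

61.80%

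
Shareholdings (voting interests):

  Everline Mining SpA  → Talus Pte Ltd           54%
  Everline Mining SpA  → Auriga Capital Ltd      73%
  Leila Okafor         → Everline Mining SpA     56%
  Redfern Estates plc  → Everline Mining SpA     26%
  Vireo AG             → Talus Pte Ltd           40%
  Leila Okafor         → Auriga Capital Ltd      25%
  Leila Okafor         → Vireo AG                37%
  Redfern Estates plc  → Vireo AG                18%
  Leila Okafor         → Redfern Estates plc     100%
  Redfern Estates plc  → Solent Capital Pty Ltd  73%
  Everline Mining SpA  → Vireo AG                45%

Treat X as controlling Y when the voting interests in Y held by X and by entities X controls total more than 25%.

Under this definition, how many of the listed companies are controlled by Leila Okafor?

Leila holds 100% of Redfern, so Leila controls Redfern.
Redfern and Leila together hold 26% + 56% = 82% of Everline, so Leila controls Everline.
Everline and Redfern and Leila together hold 45% + 18% + 37% = 100% of Vireo, so Leila controls Vireo.
Redfern holds 73% of Solent, so Leila controls Solent.
Vireo and Everline together hold 40% + 54% = 94% of Talus, so Leila controls Talus.
Leila and Everline together hold 25% + 73% = 98% of Auriga, so Leila controls Auriga.
Leila controls 6 companies.

6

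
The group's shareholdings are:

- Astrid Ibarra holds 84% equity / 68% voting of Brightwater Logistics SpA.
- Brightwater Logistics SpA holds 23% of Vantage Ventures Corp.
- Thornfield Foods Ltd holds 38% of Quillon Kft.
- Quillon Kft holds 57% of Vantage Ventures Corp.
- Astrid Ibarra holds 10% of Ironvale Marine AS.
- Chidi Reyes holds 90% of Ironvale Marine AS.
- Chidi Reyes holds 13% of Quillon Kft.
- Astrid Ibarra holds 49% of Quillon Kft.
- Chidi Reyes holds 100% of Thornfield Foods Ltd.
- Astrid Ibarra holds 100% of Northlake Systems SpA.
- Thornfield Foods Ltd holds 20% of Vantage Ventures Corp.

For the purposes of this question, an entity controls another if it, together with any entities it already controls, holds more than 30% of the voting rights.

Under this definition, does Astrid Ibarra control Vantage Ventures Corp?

Yes

Astrid holds 68% of Brightwater, so Astrid controls Brightwater.
Astrid holds 49% of Quillon, so Astrid controls Quillon.
Quillon and Brightwater together hold 57% + 23% = 80% of Vantage, so Astrid controls Vantage.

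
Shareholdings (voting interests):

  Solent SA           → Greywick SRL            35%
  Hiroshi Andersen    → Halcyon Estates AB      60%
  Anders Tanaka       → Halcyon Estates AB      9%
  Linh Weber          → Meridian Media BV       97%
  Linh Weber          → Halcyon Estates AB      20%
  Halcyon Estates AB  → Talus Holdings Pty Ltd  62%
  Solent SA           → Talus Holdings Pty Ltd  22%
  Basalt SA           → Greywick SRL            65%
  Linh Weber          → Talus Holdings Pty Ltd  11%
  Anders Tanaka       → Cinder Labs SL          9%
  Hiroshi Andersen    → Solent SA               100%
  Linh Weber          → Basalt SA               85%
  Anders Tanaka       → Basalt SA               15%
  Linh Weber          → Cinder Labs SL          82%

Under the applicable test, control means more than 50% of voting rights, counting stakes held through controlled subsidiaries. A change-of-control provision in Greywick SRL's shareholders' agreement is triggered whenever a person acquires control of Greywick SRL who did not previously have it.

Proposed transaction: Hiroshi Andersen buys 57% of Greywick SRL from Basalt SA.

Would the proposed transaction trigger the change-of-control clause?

The purchase adds only to Hiroshi's holdings (Basalt's stake shrinks), so Hiroshi is the only person who could newly come to control Greywick.
Hiroshi holds 60% of Halcyon, so Hiroshi controls Halcyon.
Hiroshi holds 100% of Solent, so Hiroshi controls Solent.
Halcyon and Solent together hold 62% + 22% = 84% of Talus, so Hiroshi controls Talus.
In Greywick, Hiroshi's side holds only 35%, not > 50%.
So before the transaction, Hiroshi does not control Greywick.
After the purchase, Hiroshi holds 57% of Greywick directly, and Basalt's stake falls to 8%.
Solent and Hiroshi together hold 35% + 57% = 92% of Greywick, so Hiroshi controls Greywick.
Hiroshi did not control Greywick before and does after, so the clause is triggered.

Yes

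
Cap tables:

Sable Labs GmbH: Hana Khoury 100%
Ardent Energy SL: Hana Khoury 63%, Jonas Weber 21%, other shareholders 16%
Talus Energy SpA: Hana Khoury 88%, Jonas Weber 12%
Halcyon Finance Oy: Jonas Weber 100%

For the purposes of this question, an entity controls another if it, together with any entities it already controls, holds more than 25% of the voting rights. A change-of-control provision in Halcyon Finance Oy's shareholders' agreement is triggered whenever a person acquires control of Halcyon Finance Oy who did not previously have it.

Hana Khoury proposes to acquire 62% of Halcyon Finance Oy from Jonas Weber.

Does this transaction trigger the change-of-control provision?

The purchase adds only to Hana's holdings (Jonas's stake shrinks), so Hana is the only person who could newly come to control Halcyon.
Hana holds 100% of Sable, so Hana controls Sable.
Hana holds 63% of Ardent, so Hana controls Ardent.
Hana holds 88% of Talus, so Hana controls Talus.
Neither Hana nor any entity Hana controls holds any voting interest in Halcyon.
So before the transaction, Hana does not control Halcyon.
After the purchase, Hana holds 62% of Halcyon directly, and Jonas's stake falls to 38%.
Hana holds 62% of Halcyon, so Hana controls Halcyon.
Hana did not control Halcyon before and does after, so the clause is triggered.

Yes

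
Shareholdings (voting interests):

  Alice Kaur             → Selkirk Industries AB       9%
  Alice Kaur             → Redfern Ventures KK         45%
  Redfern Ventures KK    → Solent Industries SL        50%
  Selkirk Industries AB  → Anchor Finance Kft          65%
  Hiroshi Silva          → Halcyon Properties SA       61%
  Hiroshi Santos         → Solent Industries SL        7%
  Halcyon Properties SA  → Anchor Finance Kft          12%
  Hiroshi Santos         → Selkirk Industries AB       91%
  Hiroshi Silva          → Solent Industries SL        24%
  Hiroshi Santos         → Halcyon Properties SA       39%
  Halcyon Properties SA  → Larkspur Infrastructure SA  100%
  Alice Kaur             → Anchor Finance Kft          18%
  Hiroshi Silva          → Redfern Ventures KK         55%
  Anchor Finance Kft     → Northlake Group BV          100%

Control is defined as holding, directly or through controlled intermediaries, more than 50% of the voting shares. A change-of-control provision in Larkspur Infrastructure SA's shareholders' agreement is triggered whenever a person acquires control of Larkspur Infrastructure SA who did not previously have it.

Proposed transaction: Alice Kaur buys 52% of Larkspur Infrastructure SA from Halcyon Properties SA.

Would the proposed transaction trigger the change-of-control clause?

The purchase adds only to Alice's holdings (Halcyon's stake shrinks), so Alice is the only person who could newly come to control Larkspur.
Alice's largest direct stake is 45% in Redfern, which does not meet the threshold, so Alice controls no company.
Neither Alice nor any entity Alice controls holds any voting interest in Larkspur.
So before the transaction, Alice does not control Larkspur.
After the purchase, Alice holds 52% of Larkspur directly, and Halcyon's stake falls to 48%.
Alice holds 52% of Larkspur, so Alice controls Larkspur.
Alice did not control Larkspur before and does after, so the clause is triggered.

Yes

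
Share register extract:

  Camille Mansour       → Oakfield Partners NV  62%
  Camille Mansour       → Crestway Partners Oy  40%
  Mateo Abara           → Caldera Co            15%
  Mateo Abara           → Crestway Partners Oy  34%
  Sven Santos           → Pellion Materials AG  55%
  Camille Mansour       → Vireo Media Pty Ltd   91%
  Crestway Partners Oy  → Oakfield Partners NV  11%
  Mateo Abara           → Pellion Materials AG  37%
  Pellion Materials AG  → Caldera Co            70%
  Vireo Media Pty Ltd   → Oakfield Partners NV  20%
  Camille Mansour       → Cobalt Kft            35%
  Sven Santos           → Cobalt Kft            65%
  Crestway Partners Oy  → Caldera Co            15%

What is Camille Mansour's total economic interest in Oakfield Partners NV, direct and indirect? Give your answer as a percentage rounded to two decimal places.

Camille reaches Oakfield along 3 paths.
Via Vireo: 91% × 20% = 18.2%.
Direct stake: 62% = 62%.
Via Crestway: 40% × 11% = 4.4%.
Total: 18.2% + 62% + 4.4% = 84.6%.
Rounded: 84.60%.

84.60%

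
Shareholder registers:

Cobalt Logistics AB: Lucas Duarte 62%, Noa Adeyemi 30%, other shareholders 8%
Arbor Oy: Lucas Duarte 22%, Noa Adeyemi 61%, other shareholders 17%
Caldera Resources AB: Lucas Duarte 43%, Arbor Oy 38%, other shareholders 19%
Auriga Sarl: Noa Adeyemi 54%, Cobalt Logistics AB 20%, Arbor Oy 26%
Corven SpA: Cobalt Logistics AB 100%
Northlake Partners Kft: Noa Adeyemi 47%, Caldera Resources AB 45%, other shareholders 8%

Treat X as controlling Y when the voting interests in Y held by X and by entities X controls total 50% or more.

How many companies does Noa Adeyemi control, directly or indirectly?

Noa holds 61% of Arbor, so Noa controls Arbor.
Noa and Arbor together hold 54% + 26% = 80% of Auriga, so Noa controls Auriga.
No other company's threshold is met.
Noa controls 2 companies.

2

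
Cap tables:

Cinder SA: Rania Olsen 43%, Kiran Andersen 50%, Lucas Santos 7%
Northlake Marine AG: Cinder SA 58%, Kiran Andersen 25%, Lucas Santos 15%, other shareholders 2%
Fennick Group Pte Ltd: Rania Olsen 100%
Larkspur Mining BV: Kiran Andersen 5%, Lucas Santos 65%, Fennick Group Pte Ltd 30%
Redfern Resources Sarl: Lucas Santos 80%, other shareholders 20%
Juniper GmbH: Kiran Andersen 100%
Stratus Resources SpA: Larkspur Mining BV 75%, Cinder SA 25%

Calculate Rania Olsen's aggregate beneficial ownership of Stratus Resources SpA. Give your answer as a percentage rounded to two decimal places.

33.25%

Rania reaches Stratus along 2 paths.
Via Fennick → Larkspur: 100% × 30% × 75% = 22.5%.
Via Cinder: 43% × 25% = 10.75%.
Total: 22.5% + 10.75% = 33.25%.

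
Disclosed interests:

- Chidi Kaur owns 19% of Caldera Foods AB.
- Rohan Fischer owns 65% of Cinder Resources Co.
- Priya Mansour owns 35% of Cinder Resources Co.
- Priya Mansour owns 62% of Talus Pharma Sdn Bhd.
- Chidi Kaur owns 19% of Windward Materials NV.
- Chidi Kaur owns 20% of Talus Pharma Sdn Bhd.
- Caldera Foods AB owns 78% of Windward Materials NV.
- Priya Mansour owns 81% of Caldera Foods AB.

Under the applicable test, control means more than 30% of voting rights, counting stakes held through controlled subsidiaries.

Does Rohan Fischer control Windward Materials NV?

Rohan holds 65% of Cinder, so Rohan controls Cinder.
Neither Rohan nor any entity Rohan controls holds any voting interest in Windward.
So Rohan does not control Windward.

No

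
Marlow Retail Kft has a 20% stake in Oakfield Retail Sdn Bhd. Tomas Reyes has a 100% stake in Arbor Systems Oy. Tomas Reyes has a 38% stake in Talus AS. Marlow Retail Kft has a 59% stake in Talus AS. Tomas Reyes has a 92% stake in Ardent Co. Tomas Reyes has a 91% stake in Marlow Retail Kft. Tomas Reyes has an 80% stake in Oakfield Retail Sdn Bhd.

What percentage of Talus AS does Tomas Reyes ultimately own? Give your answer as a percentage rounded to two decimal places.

Tomas reaches Talus along 2 paths.
Via Marlow: 91% × 59% = 53.69%.
Direct stake: 38% = 38%.
Total: 53.69% + 38% = 91.69%.

91.69%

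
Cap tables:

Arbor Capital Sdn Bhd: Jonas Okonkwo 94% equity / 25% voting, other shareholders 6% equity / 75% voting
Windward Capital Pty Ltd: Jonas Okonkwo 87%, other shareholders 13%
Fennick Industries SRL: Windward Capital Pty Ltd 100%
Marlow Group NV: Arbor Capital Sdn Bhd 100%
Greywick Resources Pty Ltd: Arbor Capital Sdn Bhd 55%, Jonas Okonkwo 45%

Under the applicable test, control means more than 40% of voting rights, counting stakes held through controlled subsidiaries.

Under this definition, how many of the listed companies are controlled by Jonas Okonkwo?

Jonas holds 87% of Windward, so Jonas controls Windward.
Windward holds 100% of Fennick, so Jonas controls Fennick.
Jonas holds 45% of Greywick, so Jonas controls Greywick.
No other company's threshold is met.
Jonas controls 3 companies.

3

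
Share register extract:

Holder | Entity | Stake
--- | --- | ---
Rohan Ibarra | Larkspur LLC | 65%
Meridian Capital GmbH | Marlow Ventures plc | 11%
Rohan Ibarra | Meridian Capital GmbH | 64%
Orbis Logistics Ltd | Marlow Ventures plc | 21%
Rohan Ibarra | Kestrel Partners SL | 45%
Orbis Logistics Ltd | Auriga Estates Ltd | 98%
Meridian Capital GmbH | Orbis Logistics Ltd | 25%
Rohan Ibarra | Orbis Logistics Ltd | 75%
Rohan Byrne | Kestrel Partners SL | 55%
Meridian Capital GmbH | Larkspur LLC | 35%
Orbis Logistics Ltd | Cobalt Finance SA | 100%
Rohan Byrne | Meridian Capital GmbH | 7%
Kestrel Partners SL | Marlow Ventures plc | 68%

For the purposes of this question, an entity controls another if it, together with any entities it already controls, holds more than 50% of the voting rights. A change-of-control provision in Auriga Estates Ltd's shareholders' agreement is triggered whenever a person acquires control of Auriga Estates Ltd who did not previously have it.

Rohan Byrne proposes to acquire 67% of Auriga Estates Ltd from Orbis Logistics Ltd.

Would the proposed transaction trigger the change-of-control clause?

The purchase adds only to Rohan Byrne's holdings (Orbis's stake shrinks), so Rohan Byrne is the only person who could newly come to control Auriga.
Rohan Byrne holds 55% of Kestrel, so Rohan Byrne controls Kestrel.
Kestrel holds 68% of Marlow, so Rohan Byrne controls Marlow.
Neither Rohan Byrne nor any entity Rohan Byrne controls holds any voting interest in Auriga.
So before the transaction, Rohan Byrne does not control Auriga.
After the purchase, Rohan Byrne holds 67% of Auriga directly, and Orbis's stake falls to 31%.
Rohan Byrne holds 67% of Auriga, so Rohan Byrne controls Auriga.
Rohan Byrne did not control Auriga before and does after, so the clause is triggered.

Yes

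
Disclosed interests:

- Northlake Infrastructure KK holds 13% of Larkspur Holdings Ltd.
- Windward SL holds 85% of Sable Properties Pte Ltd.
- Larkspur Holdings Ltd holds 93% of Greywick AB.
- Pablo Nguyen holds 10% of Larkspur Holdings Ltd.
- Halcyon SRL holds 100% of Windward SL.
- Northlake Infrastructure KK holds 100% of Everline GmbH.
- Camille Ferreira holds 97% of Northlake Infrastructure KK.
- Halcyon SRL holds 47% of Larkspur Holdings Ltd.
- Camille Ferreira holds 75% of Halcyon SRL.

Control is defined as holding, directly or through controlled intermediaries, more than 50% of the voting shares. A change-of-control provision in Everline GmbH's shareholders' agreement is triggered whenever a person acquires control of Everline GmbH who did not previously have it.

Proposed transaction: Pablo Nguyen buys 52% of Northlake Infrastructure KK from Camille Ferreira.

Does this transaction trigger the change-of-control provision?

Yes

The purchase adds only to Pablo's holdings (Camille's stake shrinks), so Pablo is the only person who could newly come to control Everline.
Pablo's largest direct stake is 10% in Larkspur, which does not meet the threshold, so Pablo controls no company.
Neither Pablo nor any entity Pablo controls holds any voting interest in Everline.
So before the transaction, Pablo does not control Everline.
After the purchase, Pablo holds 52% of Northlake directly, and Camille's stake falls to 45%.
Pablo holds 52% of Northlake, so Pablo controls Northlake.
Northlake holds 100% of Everline, so Pablo controls Everline.
Pablo did not control Everline before and does after, so the clause is triggered.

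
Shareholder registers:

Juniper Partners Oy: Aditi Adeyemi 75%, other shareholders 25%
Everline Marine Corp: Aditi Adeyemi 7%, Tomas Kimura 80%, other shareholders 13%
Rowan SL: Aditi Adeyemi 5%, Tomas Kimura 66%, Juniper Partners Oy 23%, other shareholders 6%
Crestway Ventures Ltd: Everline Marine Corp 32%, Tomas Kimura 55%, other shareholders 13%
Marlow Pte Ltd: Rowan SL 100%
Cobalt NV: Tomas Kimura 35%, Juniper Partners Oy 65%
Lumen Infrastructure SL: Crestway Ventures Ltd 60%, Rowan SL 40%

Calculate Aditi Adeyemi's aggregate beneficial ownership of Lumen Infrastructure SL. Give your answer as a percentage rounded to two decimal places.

10.24%

Aditi reaches Lumen along 3 paths.
Via Everline → Crestway: 7% × 32% × 60% = 1.344%.
Via Rowan: 5% × 40% = 2%.
Via Juniper → Rowan: 75% × 23% × 40% = 6.9%.
Total: 1.344% + 2% + 6.9% = 10.244%.
Rounded: 10.24%.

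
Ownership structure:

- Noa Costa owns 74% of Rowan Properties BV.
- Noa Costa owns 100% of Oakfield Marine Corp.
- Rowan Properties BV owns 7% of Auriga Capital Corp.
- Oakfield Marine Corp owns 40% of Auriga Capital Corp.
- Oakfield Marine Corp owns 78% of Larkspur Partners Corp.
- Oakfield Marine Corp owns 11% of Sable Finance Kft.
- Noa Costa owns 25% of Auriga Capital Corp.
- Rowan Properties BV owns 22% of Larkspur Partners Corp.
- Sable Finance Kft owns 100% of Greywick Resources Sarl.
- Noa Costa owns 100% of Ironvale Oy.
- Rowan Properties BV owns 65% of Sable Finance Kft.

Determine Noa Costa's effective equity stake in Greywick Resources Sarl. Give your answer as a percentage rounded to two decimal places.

59.10%

Noa reaches Greywick along 2 paths.
Via Oakfield → Sable: 100% × 11% × 100% = 11%.
Via Rowan → Sable: 74% × 65% × 100% = 48.1%.
Total: 11% + 48.1% = 59.1%.
Rounded: 59.10%.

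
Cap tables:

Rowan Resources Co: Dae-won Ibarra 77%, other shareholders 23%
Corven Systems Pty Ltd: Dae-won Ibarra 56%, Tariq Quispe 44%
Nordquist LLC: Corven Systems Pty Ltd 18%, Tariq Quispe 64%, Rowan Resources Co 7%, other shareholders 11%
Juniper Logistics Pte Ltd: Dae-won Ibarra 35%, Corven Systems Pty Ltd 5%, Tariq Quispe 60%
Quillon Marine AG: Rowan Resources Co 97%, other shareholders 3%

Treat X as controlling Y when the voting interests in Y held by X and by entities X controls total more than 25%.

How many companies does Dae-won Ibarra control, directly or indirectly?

4

Dae-won holds 77% of Rowan, so Dae-won controls Rowan.
Dae-won holds 56% of Corven, so Dae-won controls Corven.
Dae-won and Corven together hold 35% + 5% = 40% of Juniper, so Dae-won controls Juniper.
Rowan holds 97% of Quillon, so Dae-won controls Quillon.
No other company's threshold is met.
Dae-won controls 4 companies.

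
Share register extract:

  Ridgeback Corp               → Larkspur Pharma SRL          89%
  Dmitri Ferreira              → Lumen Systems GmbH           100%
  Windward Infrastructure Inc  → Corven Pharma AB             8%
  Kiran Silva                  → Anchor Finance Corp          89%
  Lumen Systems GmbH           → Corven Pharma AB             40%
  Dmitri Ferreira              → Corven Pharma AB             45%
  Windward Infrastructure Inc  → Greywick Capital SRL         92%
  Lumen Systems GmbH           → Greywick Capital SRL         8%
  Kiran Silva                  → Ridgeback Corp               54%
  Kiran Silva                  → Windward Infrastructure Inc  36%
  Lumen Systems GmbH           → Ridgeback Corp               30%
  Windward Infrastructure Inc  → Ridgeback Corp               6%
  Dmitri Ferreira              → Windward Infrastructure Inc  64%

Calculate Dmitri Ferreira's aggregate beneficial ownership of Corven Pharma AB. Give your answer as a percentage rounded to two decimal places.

Dmitri reaches Corven along 3 paths.
Direct stake: 45% = 45%.
Via Lumen: 100% × 40% = 40%.
Via Windward: 64% × 8% = 5.12%.
Total: 45% + 40% + 5.12% = 90.12%.

90.12%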